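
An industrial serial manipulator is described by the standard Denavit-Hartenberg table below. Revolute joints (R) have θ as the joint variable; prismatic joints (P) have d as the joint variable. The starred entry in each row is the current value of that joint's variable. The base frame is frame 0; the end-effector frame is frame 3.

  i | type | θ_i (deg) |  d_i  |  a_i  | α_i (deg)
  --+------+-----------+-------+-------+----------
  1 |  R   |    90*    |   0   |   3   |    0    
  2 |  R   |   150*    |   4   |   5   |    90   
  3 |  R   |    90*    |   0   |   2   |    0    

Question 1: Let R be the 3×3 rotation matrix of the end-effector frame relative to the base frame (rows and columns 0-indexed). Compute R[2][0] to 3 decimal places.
1.000

End-effector x-axis (col 0 of R) = (0.0000,-0.0000,1.0000)
R[2][0] = 1.0000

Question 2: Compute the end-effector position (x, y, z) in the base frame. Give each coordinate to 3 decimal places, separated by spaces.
-2.500 -1.330 6.000

after link 1: o_1 = (0.0000, 3.0000, 0.0000)
after link 2: o_2 = (-2.5000, -1.3301, 4.0000)
after link 3: o_3 = (-2.5000, -1.3301, 6.0000)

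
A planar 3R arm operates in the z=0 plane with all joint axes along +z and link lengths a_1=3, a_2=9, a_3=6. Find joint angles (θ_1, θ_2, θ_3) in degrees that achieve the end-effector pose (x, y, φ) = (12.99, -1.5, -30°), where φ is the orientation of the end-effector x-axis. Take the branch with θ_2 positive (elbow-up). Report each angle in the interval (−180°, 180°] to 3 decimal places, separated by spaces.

wrist centre = target − a_3·(cos φ, sin φ) = (7.7938, 1.5000)
cos θ_2 = (62.9941−3²−9²)/(2·3·9) = -0.5001; θ_2 = 120.0073° (elbow-up)
β = atan2(1.5000,7.7938) = 10.8939°; ψ = atan2(7.7937,-1.5010) = 100.9012°
θ_1 = β − ψ = -90.0073°
θ_3 = φ − θ_1 − θ_2 = -60.0000° (wrapped to (-180°,180°])

-90.007 120.007 -60.000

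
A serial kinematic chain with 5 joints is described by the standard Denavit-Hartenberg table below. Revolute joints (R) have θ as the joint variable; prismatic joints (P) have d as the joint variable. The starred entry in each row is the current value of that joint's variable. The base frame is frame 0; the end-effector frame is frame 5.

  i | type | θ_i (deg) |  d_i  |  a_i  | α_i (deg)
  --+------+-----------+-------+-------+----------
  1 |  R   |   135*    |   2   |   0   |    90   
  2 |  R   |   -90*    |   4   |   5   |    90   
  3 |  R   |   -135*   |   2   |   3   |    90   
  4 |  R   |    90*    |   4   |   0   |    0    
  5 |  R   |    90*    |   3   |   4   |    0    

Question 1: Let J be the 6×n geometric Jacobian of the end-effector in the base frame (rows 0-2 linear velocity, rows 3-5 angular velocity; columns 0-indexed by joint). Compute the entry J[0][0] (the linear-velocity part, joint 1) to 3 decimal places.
axis z_0 = ẑ; lever o_n−o_0 = (8.2426,5.4142,1.2426)
cross product → J_v[:, 0] = (-5.4142,8.2426,0.0000)
J_ω[:, 0] = z_0
entry J[0][0] = -5.4142

-5.414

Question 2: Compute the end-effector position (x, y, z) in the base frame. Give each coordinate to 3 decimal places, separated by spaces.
8.243 5.414 1.243

after link 1: o_1 = (0.0000, 0.0000, 2.0000)
after link 2: o_2 = (2.8284, 2.8284, -3.0000)
after link 3: o_3 = (2.7426, -0.0858, -0.8787)
after link 4: o_4 = (4.7426, 1.9142, 1.9497)
after link 5: o_5 = (8.2426, 5.4142, 1.2426)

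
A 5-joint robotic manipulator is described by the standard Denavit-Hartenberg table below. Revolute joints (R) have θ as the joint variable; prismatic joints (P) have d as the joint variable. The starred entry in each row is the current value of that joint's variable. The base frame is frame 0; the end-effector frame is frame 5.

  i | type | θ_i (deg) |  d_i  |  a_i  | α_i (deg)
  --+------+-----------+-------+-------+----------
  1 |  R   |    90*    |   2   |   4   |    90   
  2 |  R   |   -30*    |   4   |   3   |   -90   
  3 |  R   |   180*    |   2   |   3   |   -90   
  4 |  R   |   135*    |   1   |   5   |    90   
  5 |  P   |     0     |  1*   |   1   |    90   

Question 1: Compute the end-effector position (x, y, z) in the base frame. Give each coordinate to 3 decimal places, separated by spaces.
5.000 5.587 -2.322

after link 1: o_1 = (0.0000, 4.0000, 2.0000)
after link 2: o_2 = (4.0000, 6.5981, 0.5000)
after link 3: o_3 = (4.0000, 5.0000, 3.7321)
after link 4: o_4 = (5.0000, 6.2941, -1.0976)
after link 5: o_5 = (5.0000, 5.5870, -2.3223)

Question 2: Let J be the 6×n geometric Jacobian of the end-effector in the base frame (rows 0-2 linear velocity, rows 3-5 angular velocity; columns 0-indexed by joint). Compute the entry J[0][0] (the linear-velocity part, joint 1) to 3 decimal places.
axis z_0 = ẑ; lever o_n−o_0 = (5.0000,5.5870,-2.3223)
cross product → J_v[:, 0] = (-5.5870,5.0000,0.0000)
J_ω[:, 0] = z_0
entry J[0][0] = -5.5870

-5.587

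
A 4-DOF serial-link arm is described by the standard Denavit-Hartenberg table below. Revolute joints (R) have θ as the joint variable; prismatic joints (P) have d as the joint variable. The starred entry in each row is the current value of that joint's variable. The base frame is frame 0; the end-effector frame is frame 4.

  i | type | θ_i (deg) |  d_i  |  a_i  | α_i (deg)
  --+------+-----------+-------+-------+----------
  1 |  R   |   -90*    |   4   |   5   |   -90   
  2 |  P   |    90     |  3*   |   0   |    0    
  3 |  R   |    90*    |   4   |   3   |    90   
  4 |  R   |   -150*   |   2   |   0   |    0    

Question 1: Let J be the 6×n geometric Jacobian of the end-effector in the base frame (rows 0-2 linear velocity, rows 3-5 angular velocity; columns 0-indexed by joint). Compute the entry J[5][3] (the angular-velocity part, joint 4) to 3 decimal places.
-1.000

axis z_3 = (0.0000,-0.0000,-1.0000); lever o_n−o_3 = (0.0000,-0.0000,-2.0000)
cross product → J_v[:, 3] = (0.0000,0.0000,-0.0000)
J_ω[:, 3] = z_3
entry J[5][3] = -1.0000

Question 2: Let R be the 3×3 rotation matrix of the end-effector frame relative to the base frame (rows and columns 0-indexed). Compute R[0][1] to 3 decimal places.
-0.866

End-effector y-axis (col 1 of R) = (-0.8660,0.5000,-0.0000)
R[0][1] = -0.8660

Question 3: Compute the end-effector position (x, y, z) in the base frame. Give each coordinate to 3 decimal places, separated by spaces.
7.000 -2.000 2.000

after link 1: o_1 = (0.0000, -5.0000, 4.0000)
after link 2: o_2 = (3.0000, -5.0000, 4.0000)
after link 3: o_3 = (7.0000, -2.0000, 4.0000)
after link 4: o_4 = (7.0000, -2.0000, 2.0000)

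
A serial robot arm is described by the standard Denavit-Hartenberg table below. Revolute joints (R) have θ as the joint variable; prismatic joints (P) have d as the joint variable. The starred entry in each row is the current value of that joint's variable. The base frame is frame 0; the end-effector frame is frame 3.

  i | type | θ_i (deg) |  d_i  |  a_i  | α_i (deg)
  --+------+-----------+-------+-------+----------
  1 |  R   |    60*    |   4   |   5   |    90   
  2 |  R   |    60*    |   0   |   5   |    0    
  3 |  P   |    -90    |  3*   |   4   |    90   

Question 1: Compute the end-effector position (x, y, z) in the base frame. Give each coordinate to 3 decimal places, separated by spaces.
after link 1: o_1 = (2.5000, 4.3301, 4.0000)
after link 2: o_2 = (3.7500, 6.4952, 8.3301)
after link 3: o_3 = (8.0801, 7.9952, 6.3301)

8.080 7.995 6.330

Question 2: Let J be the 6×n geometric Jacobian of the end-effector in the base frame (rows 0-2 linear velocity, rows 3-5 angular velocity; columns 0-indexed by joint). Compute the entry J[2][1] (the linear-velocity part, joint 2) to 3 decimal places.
5.964

axis z_1 = (0.8660,-0.5000,0.0000); lever o_n−o_1 = (5.5801,3.6651,2.3301)
cross product → J_v[:, 1] = (-1.1651,-2.0179,5.9641)
J_ω[:, 1] = z_1
entry J[2][1] = 5.9641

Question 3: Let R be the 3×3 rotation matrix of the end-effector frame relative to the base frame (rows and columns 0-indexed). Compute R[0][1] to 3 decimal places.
0.866

End-effector y-axis (col 1 of R) = (0.8660,-0.5000,0.0000)
R[0][1] = 0.8660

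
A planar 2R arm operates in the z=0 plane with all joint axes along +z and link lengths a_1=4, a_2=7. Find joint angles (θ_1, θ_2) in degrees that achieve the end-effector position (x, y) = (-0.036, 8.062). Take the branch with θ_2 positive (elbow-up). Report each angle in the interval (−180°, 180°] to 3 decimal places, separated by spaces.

cos θ_2 = (64.9971−4²−7²)/(2·4·7) = -0.0001; θ_2 = 90.0029° (elbow-up)
β = atan2(8.0620,-0.0360) = 90.2558°; ψ = atan2(7.0000,3.9996) = 60.2573°
θ_1 = β − ψ = 29.9985°

29.999 90.003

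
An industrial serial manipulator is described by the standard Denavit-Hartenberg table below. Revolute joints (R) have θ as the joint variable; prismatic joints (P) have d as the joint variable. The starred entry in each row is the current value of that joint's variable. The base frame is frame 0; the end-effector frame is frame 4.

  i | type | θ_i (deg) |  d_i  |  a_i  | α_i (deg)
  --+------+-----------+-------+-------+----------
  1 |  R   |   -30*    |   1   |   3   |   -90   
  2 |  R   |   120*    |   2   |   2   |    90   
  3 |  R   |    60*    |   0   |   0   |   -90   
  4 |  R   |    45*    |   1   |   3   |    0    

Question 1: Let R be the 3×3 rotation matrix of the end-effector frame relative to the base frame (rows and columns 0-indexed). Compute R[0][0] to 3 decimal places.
-0.377

End-effector x-axis (col 0 of R) = (-0.3772,0.9249,0.0474)
R[0][0] = -0.3772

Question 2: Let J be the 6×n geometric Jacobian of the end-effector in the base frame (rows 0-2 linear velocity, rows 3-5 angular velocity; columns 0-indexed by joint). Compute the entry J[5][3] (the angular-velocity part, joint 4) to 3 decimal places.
axis z_3 = (0.6250,0.2165,0.7500); lever o_n−o_3 = (-0.5067,2.9912,0.8921)
cross product → J_v[:, 3] = (-2.0503,-0.9376,1.9792)
J_ω[:, 3] = z_3
entry J[5][3] = 0.7500

0.750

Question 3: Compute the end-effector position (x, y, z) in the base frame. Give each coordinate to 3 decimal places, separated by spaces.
after link 1: o_1 = (2.5981, -1.5000, 1.0000)
after link 2: o_2 = (2.7321, 0.7321, -0.7321)
after link 3: o_3 = (2.7321, 0.7321, -0.7321)
after link 4: o_4 = (2.2253, 3.7233, 0.1601)

2.225 3.723 0.160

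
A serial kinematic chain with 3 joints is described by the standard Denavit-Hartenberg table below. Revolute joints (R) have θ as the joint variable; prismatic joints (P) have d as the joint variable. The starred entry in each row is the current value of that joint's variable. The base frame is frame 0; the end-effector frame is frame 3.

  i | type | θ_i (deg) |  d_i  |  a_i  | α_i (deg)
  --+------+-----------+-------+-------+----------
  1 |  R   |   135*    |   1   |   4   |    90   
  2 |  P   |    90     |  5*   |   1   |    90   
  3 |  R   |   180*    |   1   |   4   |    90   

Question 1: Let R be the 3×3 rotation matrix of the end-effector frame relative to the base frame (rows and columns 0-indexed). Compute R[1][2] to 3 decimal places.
0.707

End-effector z-axis (col 2 of R) = (0.7071,0.7071,0.0000)
R[1][2] = 0.7071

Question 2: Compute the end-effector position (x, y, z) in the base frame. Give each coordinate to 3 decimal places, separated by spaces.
after link 1: o_1 = (-2.8284, 2.8284, 1.0000)
after link 2: o_2 = (0.7071, 6.3640, 2.0000)
after link 3: o_3 = (0.0000, 7.0711, -2.0000)

0.000 7.071 -2.000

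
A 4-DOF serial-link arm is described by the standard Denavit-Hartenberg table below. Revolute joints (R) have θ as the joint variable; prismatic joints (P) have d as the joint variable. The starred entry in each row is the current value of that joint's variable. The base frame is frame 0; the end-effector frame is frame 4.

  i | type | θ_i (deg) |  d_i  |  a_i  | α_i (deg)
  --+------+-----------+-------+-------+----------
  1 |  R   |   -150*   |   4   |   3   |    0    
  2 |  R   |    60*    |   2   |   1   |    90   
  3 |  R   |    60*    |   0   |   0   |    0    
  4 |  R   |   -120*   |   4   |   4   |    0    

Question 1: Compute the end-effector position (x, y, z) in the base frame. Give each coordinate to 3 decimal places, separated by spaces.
-6.598 -4.500 2.536

after link 1: o_1 = (-2.5981, -1.5000, 4.0000)
after link 2: o_2 = (-2.5981, -2.5000, 6.0000)
after link 3: o_3 = (-2.5981, -2.5000, 6.0000)
after link 4: o_4 = (-6.5981, -4.5000, 2.5359)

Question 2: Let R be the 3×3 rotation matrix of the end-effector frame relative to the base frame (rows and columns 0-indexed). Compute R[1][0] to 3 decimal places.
End-effector x-axis (col 0 of R) = (-0.0000,-0.5000,-0.8660)
R[1][0] = -0.5000

-0.500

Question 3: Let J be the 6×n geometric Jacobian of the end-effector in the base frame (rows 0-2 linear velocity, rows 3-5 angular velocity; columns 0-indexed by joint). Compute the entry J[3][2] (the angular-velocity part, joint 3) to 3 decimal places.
-1.000

axis z_2 = (-1.0000,0.0000,0.0000); lever o_n−o_2 = (-4.0000,-2.0000,-3.4641)
cross product → J_v[:, 2] = (-0.0000,-3.4641,2.0000)
J_ω[:, 2] = z_2
entry J[3][2] = -1.0000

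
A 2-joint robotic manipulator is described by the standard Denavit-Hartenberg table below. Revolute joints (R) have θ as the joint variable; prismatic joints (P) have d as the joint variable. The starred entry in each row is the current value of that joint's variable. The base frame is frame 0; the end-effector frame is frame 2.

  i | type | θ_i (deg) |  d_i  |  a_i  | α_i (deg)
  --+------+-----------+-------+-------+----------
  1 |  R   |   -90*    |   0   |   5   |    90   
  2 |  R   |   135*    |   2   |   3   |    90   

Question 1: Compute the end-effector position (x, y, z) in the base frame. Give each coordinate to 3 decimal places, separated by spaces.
-2.000 -2.879 2.121

after link 1: o_1 = (0.0000, -5.0000, 0.0000)
after link 2: o_2 = (-2.0000, -2.8787, 2.1213)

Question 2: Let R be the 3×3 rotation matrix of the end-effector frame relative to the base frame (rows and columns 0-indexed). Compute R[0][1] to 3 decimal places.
End-effector y-axis (col 1 of R) = (-1.0000,-0.0000,0.0000)
R[0][1] = -1.0000

-1.000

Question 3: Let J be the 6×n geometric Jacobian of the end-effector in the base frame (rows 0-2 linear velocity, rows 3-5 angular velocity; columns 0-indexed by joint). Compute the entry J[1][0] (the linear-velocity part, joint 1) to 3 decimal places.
-2.000

axis z_0 = ẑ; lever o_n−o_0 = (-2.0000,-2.8787,2.1213)
cross product → J_v[:, 0] = (2.8787,-2.0000,0.0000)
J_ω[:, 0] = z_0
entry J[1][0] = -2.0000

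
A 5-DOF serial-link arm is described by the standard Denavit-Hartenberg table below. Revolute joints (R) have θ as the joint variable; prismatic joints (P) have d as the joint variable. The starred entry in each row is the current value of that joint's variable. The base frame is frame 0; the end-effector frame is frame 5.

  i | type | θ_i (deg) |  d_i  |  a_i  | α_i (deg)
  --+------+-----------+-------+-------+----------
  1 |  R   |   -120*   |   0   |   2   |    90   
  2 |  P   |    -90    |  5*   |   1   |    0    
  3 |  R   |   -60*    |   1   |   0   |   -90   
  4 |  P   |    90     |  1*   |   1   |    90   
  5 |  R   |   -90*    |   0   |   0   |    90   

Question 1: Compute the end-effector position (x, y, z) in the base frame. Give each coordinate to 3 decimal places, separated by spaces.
after link 1: o_1 = (-1.0000, -1.7321, 0.0000)
after link 2: o_2 = (-5.3301, 0.7679, -1.0000)
after link 3: o_3 = (-6.1962, 1.2679, -1.0000)
after link 4: o_4 = (-5.5801, 0.3349, -1.8660)
after link 5: o_5 = (-5.5801, 0.3349, -1.8660)

-5.580 0.335 -1.866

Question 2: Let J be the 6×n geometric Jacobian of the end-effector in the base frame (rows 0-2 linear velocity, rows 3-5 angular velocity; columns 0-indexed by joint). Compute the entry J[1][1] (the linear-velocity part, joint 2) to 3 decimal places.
0.500

prismatic axis z_1 = (-0.8660,0.5000,0.0000)
J_v[:, 1] = z_1; J_ω[:, 1] = (0,0,0)
entry J[1][1] = 0.5000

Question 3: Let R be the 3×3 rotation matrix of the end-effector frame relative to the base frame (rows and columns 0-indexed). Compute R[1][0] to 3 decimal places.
0.433

End-effector x-axis (col 0 of R) = (0.2500,0.4330,0.8660)
R[1][0] = 0.4330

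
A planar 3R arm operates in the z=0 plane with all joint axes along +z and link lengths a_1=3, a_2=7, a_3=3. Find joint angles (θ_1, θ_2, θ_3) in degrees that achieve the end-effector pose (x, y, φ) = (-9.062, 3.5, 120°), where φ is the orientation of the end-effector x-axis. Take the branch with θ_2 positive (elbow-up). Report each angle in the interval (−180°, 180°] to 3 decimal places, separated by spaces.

wrist centre = target − a_3·(cos φ, sin φ) = (-7.5620, 0.9019)
cos θ_2 = (57.9973−3²−7²)/(2·3·7) = -0.0001; θ_2 = 90.0037° (elbow-up)
β = atan2(0.9019,-7.5620) = 173.1984°; ψ = atan2(7.0000,2.9996) = 66.8045°
θ_1 = β − ψ = 106.3939°
θ_3 = φ − θ_1 − θ_2 = -76.3976° (wrapped to (-180°,180°])

106.394 90.004 -76.398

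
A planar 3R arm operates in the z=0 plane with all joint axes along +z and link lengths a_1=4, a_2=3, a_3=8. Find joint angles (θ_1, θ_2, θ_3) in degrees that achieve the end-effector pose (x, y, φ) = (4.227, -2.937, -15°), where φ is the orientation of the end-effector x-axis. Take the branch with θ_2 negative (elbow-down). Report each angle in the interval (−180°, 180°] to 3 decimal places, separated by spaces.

-119.997 -119.990 -135.013

wrist centre = target − a_3·(cos φ, sin φ) = (-3.5004, -0.8664)
cos θ_2 = (13.0036−4²−3²)/(2·4·3) = -0.4999; θ_2 = -119.9901° (elbow-down)
β = atan2(-0.8664,-3.5004) = -166.0972°; ψ = atan2(-2.5983,2.5004) = -46.0998°
θ_1 = β − ψ = -119.9973°
θ_3 = φ − θ_1 − θ_2 = -135.0125° (wrapped to (-180°,180°])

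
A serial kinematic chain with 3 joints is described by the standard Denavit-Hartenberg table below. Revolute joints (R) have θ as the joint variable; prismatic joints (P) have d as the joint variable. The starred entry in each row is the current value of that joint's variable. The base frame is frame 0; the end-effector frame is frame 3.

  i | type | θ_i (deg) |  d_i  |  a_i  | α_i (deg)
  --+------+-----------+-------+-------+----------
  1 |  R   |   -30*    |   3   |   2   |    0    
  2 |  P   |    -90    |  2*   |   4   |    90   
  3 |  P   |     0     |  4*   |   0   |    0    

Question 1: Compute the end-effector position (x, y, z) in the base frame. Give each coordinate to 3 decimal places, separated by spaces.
-3.732 -2.464 5.000

after link 1: o_1 = (1.7321, -1.0000, 3.0000)
after link 2: o_2 = (-0.2679, -4.4641, 5.0000)
after link 3: o_3 = (-3.7321, -2.4641, 5.0000)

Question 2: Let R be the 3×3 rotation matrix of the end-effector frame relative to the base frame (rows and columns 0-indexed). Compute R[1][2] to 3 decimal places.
End-effector z-axis (col 2 of R) = (-0.8660,0.5000,0.0000)
R[1][2] = 0.5000

0.500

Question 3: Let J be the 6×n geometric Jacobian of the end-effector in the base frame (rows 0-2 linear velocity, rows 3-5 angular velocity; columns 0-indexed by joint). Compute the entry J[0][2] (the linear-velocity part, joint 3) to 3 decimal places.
-0.866

prismatic axis z_2 = (-0.8660,0.5000,0.0000)
J_v[:, 2] = z_2; J_ω[:, 2] = (0,0,0)
entry J[0][2] = -0.8660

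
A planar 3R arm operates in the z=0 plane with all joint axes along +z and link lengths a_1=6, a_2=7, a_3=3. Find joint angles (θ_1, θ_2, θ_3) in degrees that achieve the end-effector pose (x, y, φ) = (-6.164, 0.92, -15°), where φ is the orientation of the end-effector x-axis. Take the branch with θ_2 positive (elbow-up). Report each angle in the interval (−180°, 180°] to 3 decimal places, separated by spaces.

119.995 90.004 135.001

wrist centre = target − a_3·(cos φ, sin φ) = (-9.0618, 1.6965)
cos θ_2 = (84.9938−6²−7²)/(2·6·7) = -0.0001; θ_2 = 90.0042° (elbow-up)
β = atan2(1.6965,-9.0618) = 169.3964°; ψ = atan2(7.0000,5.9995) = 49.4012°
θ_1 = β − ψ = 119.9952°
θ_3 = φ − θ_1 − θ_2 = 135.0005° (wrapped to (-180°,180°])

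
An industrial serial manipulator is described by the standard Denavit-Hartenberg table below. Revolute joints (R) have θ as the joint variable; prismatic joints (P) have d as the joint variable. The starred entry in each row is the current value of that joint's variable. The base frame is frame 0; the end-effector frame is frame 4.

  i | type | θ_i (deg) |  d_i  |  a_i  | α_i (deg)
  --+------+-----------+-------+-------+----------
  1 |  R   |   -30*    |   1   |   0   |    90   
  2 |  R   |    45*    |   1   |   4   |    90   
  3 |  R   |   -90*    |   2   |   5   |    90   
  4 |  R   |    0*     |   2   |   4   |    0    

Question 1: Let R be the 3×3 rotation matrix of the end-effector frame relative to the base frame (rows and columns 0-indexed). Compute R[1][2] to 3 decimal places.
End-effector z-axis (col 2 of R) = (-0.6124,0.3536,-0.7071)
R[1][2] = 0.3536

0.354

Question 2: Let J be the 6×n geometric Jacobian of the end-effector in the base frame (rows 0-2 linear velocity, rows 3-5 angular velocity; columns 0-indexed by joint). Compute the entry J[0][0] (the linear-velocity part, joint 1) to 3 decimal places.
-5.514

axis z_0 = ẑ; lever o_n−o_0 = (6.4495,5.5140,1.0000)
cross product → J_v[:, 0] = (-5.5140,6.4495,0.0000)
J_ω[:, 0] = z_0
entry J[0][0] = -5.5140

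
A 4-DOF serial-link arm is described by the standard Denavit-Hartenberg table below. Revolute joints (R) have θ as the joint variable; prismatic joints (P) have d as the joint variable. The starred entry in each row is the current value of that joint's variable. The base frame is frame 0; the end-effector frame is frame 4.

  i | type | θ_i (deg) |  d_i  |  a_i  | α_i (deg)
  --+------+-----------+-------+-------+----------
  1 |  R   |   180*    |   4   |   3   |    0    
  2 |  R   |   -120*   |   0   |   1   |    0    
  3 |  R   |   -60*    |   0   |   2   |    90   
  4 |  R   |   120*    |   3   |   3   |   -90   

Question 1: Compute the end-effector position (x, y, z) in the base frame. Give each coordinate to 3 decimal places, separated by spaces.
after link 1: o_1 = (-3.0000, 0.0000, 4.0000)
after link 2: o_2 = (-2.5000, 0.8660, 4.0000)
after link 3: o_3 = (-0.5000, 0.8660, 4.0000)
after link 4: o_4 = (-2.0000, -2.1340, 6.5981)

-2.000 -2.134 6.598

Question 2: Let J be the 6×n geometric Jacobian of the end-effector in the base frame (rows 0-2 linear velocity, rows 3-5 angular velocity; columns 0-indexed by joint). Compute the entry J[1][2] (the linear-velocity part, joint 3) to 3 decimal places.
axis z_2 = (0.0000,0.0000,1.0000); lever o_n−o_2 = (0.5000,-3.0000,2.5981)
cross product → J_v[:, 2] = (3.0000,0.5000,-0.0000)
J_ω[:, 2] = z_2
entry J[1][2] = 0.5000

0.500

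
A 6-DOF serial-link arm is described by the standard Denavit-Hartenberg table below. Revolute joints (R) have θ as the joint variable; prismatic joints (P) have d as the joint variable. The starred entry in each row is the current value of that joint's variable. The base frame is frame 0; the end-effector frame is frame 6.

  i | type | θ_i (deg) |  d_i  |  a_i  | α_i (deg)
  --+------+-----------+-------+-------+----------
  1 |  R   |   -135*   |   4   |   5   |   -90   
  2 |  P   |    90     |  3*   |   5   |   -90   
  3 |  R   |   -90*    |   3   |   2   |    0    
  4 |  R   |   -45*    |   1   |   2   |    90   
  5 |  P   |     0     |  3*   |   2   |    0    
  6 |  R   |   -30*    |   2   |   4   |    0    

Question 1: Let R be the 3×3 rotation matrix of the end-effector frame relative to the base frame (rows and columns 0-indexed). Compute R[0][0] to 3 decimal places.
End-effector x-axis (col 0 of R) = (0.0795,-0.7866,0.6124)
R[0][0] = 0.0795

0.079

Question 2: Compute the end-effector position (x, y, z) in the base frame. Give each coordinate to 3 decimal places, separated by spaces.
after link 1: o_1 = (-3.5355, -3.5355, 4.0000)
after link 2: o_2 = (-1.4142, -5.6569, -1.0000)
after link 3: o_3 = (2.1213, -4.9497, -1.0000)
after link 4: o_4 = (3.8284, -5.2426, 0.4142)
after link 5: o_5 = (3.3284, -4.7426, 3.9497)
after link 6: o_6 = (2.6463, -6.8889, 7.8135)

2.646 -6.889 7.813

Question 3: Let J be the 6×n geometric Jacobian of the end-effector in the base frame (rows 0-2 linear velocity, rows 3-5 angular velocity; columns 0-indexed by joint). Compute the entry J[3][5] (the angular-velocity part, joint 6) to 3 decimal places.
axis z_5 = (-0.5000,0.5000,0.7071); lever o_n−o_5 = (-0.6822,-2.1463,3.8637)
cross product → J_v[:, 5] = (3.4495,1.4495,1.4142)
J_ω[:, 5] = z_5
entry J[3][5] = -0.5000

-0.500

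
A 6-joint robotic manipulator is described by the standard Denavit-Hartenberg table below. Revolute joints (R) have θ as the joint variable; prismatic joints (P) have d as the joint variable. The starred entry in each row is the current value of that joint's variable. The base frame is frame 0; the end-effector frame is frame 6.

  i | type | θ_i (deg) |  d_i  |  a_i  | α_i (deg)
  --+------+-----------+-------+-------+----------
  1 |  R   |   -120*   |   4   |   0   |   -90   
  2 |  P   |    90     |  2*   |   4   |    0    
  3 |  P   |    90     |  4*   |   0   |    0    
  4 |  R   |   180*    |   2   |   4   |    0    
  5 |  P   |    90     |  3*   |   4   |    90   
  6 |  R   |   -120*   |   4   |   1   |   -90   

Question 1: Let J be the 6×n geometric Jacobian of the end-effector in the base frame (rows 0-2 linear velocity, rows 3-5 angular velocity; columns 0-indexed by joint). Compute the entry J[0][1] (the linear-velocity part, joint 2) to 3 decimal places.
0.866

prismatic axis z_1 = (0.8660,-0.5000,0.0000)
J_v[:, 1] = z_1; J_ω[:, 1] = (0,0,0)
entry J[0][1] = 0.8660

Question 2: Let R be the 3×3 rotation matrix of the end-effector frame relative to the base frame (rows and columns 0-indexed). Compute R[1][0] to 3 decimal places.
End-effector x-axis (col 0 of R) = (-0.7500,0.4330,0.5000)
R[1][0] = 0.4330

0.433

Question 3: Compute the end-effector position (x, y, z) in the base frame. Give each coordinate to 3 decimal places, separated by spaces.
4.776 -11.995 -3.500

after link 1: o_1 = (0.0000, 0.0000, 4.0000)
after link 2: o_2 = (1.7321, -1.0000, 0.0000)
after link 3: o_3 = (5.1962, -3.0000, 0.0000)
after link 4: o_4 = (4.9282, -7.4641, 0.0000)
after link 5: o_5 = (7.5263, -8.9641, -4.0000)
after link 6: o_6 = (4.7763, -11.9952, -3.5000)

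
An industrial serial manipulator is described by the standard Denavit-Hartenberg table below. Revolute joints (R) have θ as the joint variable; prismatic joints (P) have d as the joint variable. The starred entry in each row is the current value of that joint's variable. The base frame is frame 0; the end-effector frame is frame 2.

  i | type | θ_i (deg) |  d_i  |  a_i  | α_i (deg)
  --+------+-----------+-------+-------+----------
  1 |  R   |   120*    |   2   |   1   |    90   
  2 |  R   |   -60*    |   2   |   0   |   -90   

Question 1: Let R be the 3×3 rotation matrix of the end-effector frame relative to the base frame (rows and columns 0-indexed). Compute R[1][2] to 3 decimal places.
End-effector z-axis (col 2 of R) = (-0.4330,0.7500,0.5000)
R[1][2] = 0.7500

0.750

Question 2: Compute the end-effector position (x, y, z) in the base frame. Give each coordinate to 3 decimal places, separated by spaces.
1.232 1.866 2.000

after link 1: o_1 = (-0.5000, 0.8660, 2.0000)
after link 2: o_2 = (1.2321, 1.8660, 2.0000)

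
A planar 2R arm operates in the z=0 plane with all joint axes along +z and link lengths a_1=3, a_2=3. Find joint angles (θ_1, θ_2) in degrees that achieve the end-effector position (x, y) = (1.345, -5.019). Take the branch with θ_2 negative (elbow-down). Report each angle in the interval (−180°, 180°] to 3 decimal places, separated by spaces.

cos θ_2 = (26.9994−3²−3²)/(2·3·3) = 0.5000; θ_2 = -60.0023° (elbow-down)
β = atan2(-5.0190,1.3450) = -74.9983°; ψ = atan2(-2.5981,4.4999) = -30.0011°
θ_1 = β − ψ = -44.9971°

-44.997 -60.002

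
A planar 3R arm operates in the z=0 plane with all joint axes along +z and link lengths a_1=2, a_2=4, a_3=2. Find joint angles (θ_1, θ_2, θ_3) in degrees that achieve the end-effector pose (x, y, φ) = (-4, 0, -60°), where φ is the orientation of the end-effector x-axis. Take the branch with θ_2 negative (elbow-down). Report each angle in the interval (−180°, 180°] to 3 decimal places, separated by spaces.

wrist centre = target − a_3·(cos φ, sin φ) = (-5.0000, 1.7321)
cos θ_2 = (28.0000−2²−4²)/(2·2·4) = 0.5000; θ_2 = -60.0000° (elbow-down)
β = atan2(1.7321,-5.0000) = 160.8934°; ψ = atan2(-3.4641,4.0000) = -40.8934°
θ_1 = β − ψ = 201.7868°
θ_3 = φ − θ_1 − θ_2 = 158.2132° (wrapped to (-180°,180°])

-158.213 -60.000 158.213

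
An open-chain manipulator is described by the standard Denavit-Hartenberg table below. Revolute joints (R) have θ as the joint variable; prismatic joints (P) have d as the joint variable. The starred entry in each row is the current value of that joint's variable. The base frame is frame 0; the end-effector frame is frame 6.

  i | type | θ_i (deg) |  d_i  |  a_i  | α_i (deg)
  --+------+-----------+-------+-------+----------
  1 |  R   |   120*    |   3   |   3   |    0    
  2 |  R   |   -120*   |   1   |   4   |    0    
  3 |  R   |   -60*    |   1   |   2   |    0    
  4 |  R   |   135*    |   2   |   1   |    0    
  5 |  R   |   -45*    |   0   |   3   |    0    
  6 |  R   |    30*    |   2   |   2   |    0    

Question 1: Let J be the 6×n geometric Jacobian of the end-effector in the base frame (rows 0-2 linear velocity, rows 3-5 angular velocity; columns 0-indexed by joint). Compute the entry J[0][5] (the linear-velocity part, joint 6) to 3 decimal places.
-1.732

axis z_5 = (0.0000,0.0000,1.0000); lever o_n−o_5 = (1.0000,1.7321,2.0000)
cross product → J_v[:, 5] = (-1.7321,1.0000,0.0000)
J_ω[:, 5] = z_5
entry J[0][5] = -1.7321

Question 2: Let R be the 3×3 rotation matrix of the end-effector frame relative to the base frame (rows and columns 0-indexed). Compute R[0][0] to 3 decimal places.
0.500

End-effector x-axis (col 0 of R) = (0.5000,0.8660,0.0000)
R[0][0] = 0.5000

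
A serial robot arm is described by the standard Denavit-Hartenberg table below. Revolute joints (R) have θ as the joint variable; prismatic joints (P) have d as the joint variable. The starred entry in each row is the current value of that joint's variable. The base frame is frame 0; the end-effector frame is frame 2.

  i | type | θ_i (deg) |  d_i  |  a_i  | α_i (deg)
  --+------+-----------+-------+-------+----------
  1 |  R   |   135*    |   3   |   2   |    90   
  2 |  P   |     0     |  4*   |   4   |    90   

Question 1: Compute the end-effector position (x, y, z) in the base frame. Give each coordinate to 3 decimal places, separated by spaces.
after link 1: o_1 = (-1.4142, 1.4142, 3.0000)
after link 2: o_2 = (-1.4142, 7.0711, 3.0000)

-1.414 7.071 3.000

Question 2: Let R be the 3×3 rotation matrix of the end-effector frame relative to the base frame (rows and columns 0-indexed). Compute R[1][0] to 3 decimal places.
End-effector x-axis (col 0 of R) = (-0.7071,0.7071,0.0000)
R[1][0] = 0.7071

0.707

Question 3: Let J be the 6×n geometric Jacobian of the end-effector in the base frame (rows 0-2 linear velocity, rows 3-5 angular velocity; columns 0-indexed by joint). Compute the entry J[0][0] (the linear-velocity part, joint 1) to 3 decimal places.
-7.071

axis z_0 = ẑ; lever o_n−o_0 = (-1.4142,7.0711,3.0000)
cross product → J_v[:, 0] = (-7.0711,-1.4142,0.0000)
J_ω[:, 0] = z_0
entry J[0][0] = -7.0711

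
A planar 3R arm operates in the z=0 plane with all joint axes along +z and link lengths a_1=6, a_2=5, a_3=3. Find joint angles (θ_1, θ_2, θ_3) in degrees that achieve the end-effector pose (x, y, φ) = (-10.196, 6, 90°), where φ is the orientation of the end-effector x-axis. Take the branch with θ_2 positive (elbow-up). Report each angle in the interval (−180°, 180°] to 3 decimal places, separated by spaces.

wrist centre = target − a_3·(cos φ, sin φ) = (-10.1960, 3.0000)
cos θ_2 = (112.9584−6²−5²)/(2·6·5) = 0.8660; θ_2 = 30.0059° (elbow-up)
β = atan2(3.0000,-10.1960) = 163.6044°; ψ = atan2(2.5004,10.3299) = 13.6073°
θ_1 = β − ψ = 149.9971°
θ_3 = φ − θ_1 − θ_2 = -90.0030° (wrapped to (-180°,180°])

149.997 30.006 -90.003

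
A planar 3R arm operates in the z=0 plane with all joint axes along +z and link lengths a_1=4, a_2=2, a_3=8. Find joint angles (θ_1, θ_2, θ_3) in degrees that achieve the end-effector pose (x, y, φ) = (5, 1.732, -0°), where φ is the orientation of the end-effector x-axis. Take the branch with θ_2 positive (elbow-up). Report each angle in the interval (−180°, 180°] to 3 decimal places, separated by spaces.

120.001 120.001 119.999

wrist centre = target − a_3·(cos φ, sin φ) = (-3.0000, 1.7320)
cos θ_2 = (11.9998−4²−2²)/(2·4·2) = -0.5000; θ_2 = 120.0007° (elbow-up)
β = atan2(1.7320,-3.0000) = 150.0007°; ψ = atan2(1.7320,3.0000) = 30.0000°
θ_1 = β − ψ = 120.0007°
θ_3 = φ − θ_1 − θ_2 = 119.9985° (wrapped to (-180°,180°])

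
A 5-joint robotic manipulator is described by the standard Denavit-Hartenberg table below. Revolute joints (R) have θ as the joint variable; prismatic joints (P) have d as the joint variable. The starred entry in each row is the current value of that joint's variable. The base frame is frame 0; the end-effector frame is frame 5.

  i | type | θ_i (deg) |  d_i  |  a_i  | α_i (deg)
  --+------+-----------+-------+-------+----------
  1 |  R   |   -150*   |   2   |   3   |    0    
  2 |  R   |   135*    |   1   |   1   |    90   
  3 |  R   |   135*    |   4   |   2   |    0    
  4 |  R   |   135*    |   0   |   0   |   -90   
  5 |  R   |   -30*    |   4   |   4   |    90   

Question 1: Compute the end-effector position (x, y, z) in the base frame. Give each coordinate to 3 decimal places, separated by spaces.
after link 1: o_1 = (-2.5981, -1.5000, 2.0000)
after link 2: o_2 = (-1.6322, -1.7588, 3.0000)
after link 3: o_3 = (-4.0335, -5.2565, 4.4142)
after link 4: o_4 = (-4.0335, -5.2565, 4.4142)
after link 5: o_5 = (-0.6874, -8.2236, 0.9501)

-0.687 -8.224 0.950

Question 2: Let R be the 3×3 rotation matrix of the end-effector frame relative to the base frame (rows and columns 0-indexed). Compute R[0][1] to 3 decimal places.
End-effector y-axis (col 1 of R) = (0.9659,-0.2588,-0.0000)
R[0][1] = 0.9659

0.966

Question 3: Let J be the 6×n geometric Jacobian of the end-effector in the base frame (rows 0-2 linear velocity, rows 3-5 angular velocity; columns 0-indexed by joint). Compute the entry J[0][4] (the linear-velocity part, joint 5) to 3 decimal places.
axis z_4 = (0.9659,-0.2588,-0.0000); lever o_n−o_4 = (3.3461,-2.9671,-3.4641)
cross product → J_v[:, 4] = (0.8966,3.3461,-2.0000)
J_ω[:, 4] = z_4
entry J[0][4] = 0.8966

0.897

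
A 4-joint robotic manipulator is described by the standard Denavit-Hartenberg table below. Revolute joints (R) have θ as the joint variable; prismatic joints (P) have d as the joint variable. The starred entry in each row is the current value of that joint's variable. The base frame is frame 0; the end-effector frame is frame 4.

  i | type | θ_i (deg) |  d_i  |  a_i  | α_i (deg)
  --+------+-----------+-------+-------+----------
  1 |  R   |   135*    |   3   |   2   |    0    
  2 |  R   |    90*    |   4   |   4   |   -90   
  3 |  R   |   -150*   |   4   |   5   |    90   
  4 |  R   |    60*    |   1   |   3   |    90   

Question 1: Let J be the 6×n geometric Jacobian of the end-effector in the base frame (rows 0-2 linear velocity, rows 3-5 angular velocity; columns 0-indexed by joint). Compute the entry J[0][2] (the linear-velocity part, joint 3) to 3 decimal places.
axis z_2 = (0.7071,-0.7071,0.0000); lever o_n−o_2 = (8.9995,-0.3316,2.3840)
cross product → J_v[:, 2] = (-1.6857,-1.6857,6.1292)
J_ω[:, 2] = z_2
entry J[0][2] = -1.6857

-1.686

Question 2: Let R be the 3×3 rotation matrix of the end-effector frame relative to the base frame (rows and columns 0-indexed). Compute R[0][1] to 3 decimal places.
End-effector y-axis (col 1 of R) = (0.3536,0.3536,-0.8660)
R[0][1] = 0.3536

0.354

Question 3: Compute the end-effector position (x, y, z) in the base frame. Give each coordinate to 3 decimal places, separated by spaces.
after link 1: o_1 = (-1.4142, 1.4142, 3.0000)
after link 2: o_2 = (-4.2426, -1.4142, 7.0000)
after link 3: o_3 = (1.6476, -1.1808, 9.5000)
after link 4: o_4 = (4.7569, -1.7458, 9.3840)

4.757 -1.746 9.384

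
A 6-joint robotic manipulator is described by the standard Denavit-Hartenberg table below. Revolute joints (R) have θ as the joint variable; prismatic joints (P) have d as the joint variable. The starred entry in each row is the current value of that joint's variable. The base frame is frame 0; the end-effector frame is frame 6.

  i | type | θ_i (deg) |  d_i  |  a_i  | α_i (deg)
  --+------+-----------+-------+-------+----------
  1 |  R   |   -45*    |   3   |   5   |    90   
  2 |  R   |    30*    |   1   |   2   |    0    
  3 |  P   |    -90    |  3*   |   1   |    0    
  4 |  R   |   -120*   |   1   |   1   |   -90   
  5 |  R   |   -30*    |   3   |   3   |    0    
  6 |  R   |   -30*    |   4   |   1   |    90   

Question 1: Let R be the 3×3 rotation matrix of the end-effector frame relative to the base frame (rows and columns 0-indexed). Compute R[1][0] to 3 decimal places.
-0.259

End-effector x-axis (col 0 of R) = (-0.9659,-0.2588,0.0000)
R[1][0] = -0.2588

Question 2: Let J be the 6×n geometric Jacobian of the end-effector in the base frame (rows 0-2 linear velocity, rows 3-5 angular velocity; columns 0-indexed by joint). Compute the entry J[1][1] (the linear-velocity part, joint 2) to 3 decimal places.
-4.855

axis z_1 = (-0.7071,-0.7071,0.0000); lever o_n−o_1 = (-6.5280,-3.8891,-6.8660)
cross product → J_v[:, 1] = (4.8550,-4.8550,-1.8660)
J_ω[:, 1] = z_1
entry J[1][1] = -4.8550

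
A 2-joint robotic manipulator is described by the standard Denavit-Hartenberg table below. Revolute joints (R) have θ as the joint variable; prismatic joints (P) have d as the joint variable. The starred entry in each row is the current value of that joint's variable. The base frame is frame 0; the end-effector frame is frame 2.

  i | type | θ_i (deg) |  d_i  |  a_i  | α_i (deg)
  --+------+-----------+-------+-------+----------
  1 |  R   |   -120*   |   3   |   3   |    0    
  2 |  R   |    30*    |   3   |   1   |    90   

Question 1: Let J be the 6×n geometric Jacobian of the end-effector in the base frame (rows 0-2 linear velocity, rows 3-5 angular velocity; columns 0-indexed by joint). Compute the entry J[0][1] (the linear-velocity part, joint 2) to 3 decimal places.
1.000

axis z_1 = (0.0000,0.0000,1.0000); lever o_n−o_1 = (0.0000,-1.0000,3.0000)
cross product → J_v[:, 1] = (1.0000,0.0000,-0.0000)
J_ω[:, 1] = z_1
entry J[0][1] = 1.0000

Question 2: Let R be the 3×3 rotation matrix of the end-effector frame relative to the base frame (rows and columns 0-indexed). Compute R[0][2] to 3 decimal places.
End-effector z-axis (col 2 of R) = (-1.0000,-0.0000,0.0000)
R[0][2] = -1.0000

-1.000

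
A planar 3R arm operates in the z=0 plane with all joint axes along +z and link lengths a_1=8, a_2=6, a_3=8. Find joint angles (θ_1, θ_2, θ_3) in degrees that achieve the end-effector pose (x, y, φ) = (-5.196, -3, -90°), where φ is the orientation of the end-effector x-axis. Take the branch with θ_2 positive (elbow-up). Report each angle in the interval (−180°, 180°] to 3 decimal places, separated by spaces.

wrist centre = target − a_3·(cos φ, sin φ) = (-5.1960, 5.0000)
cos θ_2 = (51.9984−8²−6²)/(2·8·6) = -0.5000; θ_2 = 120.0011° (elbow-up)
β = atan2(5.0000,-5.1960) = 136.1013°; ψ = atan2(5.1961,4.9999) = 46.1024°
θ_1 = β − ψ = 89.9989°
θ_3 = φ − θ_1 − θ_2 = 60.0000° (wrapped to (-180°,180°])

89.999 120.001 60.000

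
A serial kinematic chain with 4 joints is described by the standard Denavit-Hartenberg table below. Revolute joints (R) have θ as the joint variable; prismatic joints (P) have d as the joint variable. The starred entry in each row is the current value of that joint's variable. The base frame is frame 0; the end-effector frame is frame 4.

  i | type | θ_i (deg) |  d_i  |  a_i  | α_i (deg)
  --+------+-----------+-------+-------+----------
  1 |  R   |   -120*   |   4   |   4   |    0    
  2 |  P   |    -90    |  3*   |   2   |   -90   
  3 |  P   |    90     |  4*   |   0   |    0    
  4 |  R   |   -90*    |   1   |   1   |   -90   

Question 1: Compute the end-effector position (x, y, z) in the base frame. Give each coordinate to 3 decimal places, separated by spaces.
after link 1: o_1 = (-2.0000, -3.4641, 4.0000)
after link 2: o_2 = (-3.7321, -2.4641, 7.0000)
after link 3: o_3 = (-5.7321, -5.9282, 7.0000)
after link 4: o_4 = (-7.0981, -6.2942, 7.0000)

-7.098 -6.294 7.000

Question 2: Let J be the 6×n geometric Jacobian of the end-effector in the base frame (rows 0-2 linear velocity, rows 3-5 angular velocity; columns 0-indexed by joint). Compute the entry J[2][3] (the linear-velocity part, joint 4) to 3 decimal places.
-1.000

axis z_3 = (-0.5000,-0.8660,0.0000); lever o_n−o_3 = (-1.3660,-0.3660,0.0000)
cross product → J_v[:, 3] = (0.0000,-0.0000,-1.0000)
J_ω[:, 3] = z_3
entry J[2][3] = -1.0000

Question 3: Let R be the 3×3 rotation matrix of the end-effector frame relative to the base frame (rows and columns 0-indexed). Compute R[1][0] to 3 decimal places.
End-effector x-axis (col 0 of R) = (-0.8660,0.5000,0.0000)
R[1][0] = 0.5000

0.500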